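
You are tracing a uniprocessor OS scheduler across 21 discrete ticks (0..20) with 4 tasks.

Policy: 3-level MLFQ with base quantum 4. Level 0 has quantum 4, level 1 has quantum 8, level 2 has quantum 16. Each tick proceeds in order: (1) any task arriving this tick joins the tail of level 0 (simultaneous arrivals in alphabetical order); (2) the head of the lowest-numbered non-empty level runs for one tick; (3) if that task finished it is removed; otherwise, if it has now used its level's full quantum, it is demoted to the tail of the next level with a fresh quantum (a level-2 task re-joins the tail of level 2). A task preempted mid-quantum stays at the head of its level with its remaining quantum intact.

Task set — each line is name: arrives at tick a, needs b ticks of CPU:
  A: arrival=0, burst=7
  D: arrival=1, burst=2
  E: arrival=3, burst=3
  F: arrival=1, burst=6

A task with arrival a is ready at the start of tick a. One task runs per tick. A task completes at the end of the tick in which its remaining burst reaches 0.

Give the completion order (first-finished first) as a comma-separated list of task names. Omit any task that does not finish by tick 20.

t=0: L0/L1/L2 = A/-/- → run A
t=1: L0/L1/L2 = ADF/-/- → run A
t=2: L0/L1/L2 = ADF/-/- → run A
t=3: L0/L1/L2 = ADFE/-/- → run A
t=4: L0/L1/L2 = DFE/A/- → run D
t=5: L0/L1/L2 = DFE/A/- → run D
t=6: L0/L1/L2 = FE/A/- → run F
t=7: L0/L1/L2 = FE/A/- → run F
t=8: L0/L1/L2 = FE/A/- → run F
t=9: L0/L1/L2 = FE/A/- → run F
t=10: L0/L1/L2 = E/AF/- → run E
t=11: L0/L1/L2 = E/AF/- → run E
t=12: L0/L1/L2 = E/AF/- → run E
t=13: L0/L1/L2 = -/AF/- → run A
t=14: L0/L1/L2 = -/AF/- → run A
t=15: L0/L1/L2 = -/AF/- → run A
t=16: L0/L1/L2 = -/F/- → run F
t=17: L0/L1/L2 = -/F/- → run F
t=18: (idle)
t=19: (idle)
t=20: (idle)

completion order = D, E, A, F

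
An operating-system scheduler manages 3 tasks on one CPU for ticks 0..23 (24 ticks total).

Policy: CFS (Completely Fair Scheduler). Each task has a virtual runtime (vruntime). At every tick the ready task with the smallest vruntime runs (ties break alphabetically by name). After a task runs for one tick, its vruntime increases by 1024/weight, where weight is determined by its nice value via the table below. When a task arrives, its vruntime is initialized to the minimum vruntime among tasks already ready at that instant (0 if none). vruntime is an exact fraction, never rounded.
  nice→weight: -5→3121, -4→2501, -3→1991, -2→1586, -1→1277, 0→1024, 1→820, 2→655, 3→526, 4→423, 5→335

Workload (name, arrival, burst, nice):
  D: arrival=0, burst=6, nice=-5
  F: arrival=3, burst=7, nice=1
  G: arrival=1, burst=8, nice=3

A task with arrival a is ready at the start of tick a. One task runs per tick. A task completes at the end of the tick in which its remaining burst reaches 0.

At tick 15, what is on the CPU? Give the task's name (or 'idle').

t=0: vr[D=0] → run D
t=1: vr[D=1024/3121 G=1024/3121] → run D
t=2: vr[D=2048/3121 G=1024/3121] → run G
t=3: vr[D=2048/3121 F=2048/3121 G=1867264/820823] → run D
t=4: vr[D=3072/3121 F=2048/3121 G=1867264/820823] → run F
t=5: vr[D=3072/3121 F=1218816/639805 G=1867264/820823] → run D
t=6: vr[D=4096/3121 F=1218816/639805 G=1867264/820823] → run D
t=7: vr[D=5120/3121 F=1218816/639805 G=1867264/820823] → run D
t=8: vr[F=1218816/639805 G=1867264/820823] → run F
t=9: vr[F=2017792/639805 G=1867264/820823] → run G
t=10: vr[F=2017792/639805 G=3465216/820823] → run F
t=11: vr[F=2816768/639805 G=3465216/820823] → run G
t=12: vr[F=2816768/639805 G=5063168/820823] → run F
t=13: vr[F=3615744/639805 G=5063168/820823] → run F
t=14: vr[F=882944/127961 G=5063168/820823] → run G
t=15: vr[F=882944/127961 G=6661120/820823] → run F
t=16: vr[F=5213696/639805 G=6661120/820823] → run G
t=17: vr[F=5213696/639805 G=8259072/820823] → run F
t=18: vr[G=8259072/820823] → run G
t=19: vr[G=9857024/820823] → run G
t=20: vr[G=11454976/820823] → run G
t=21: (idle)
t=22: (idle)
t=23: (idle)

running at tick 15 = F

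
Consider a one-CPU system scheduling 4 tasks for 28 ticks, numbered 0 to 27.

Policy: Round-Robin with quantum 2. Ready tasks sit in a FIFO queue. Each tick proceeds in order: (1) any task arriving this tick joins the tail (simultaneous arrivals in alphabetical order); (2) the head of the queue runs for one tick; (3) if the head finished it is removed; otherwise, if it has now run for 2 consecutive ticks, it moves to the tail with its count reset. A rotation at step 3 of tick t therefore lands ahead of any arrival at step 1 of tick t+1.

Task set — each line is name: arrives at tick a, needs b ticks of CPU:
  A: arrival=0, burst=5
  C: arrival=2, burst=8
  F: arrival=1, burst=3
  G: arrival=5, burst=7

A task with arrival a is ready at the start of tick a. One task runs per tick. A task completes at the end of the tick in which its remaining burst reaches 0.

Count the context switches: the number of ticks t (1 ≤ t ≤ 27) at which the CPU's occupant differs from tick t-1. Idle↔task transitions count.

context switches = 13

t=0: queue=[A] q_used=0 → run A
t=1: queue=[A,F] q_used=1 → run A
t=2: queue=[F,A,C] q_used=0 → run F
t=3: queue=[F,A,C] q_used=1 → run F
t=4: queue=[A,C,F] q_used=0 → run A
t=5: queue=[A,C,F,G] q_used=1 → run A
t=6: queue=[C,F,G,A] q_used=0 → run C
t=7: queue=[C,F,G,A] q_used=1 → run C
t=8: queue=[F,G,A,C] q_used=0 → run F
t=9: queue=[G,A,C] q_used=0 → run G
t=10: queue=[G,A,C] q_used=1 → run G
t=11: queue=[A,C,G] q_used=0 → run A
t=12: queue=[C,G] q_used=0 → run C
t=13: queue=[C,G] q_used=1 → run C
t=14: queue=[G,C] q_used=0 → run G
t=15: queue=[G,C] q_used=1 → run G
t=16: queue=[C,G] q_used=0 → run C
t=17: queue=[C,G] q_used=1 → run C
t=18: queue=[G,C] q_used=0 → run G
t=19: queue=[G,C] q_used=1 → run G
t=20: queue=[C,G] q_used=0 → run C
t=21: queue=[C,G] q_used=1 → run C
t=22: queue=[G] q_used=0 → run G
t=23: (idle)
t=24: (idle)
t=25: (idle)
t=26: (idle)
t=27: (idle)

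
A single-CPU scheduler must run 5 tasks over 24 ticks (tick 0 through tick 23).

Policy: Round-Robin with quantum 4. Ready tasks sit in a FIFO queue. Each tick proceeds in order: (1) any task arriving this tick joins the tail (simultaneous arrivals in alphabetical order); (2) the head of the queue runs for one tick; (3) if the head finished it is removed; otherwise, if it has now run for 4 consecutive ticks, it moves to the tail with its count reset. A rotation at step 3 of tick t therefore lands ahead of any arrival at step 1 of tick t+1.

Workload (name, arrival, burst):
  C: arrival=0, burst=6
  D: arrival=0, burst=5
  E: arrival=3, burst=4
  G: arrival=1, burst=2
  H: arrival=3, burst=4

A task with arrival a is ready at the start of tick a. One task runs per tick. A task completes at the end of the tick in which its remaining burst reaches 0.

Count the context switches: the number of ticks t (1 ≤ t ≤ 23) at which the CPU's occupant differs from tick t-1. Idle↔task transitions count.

context switches = 7

t=0: queue=[C,D] q_used=0 → run C
t=1: queue=[C,D,G] q_used=1 → run C
t=2: queue=[C,D,G] q_used=2 → run C
t=3: queue=[C,D,G,E,H] q_used=3 → run C
t=4: queue=[D,G,E,H,C] q_used=0 → run D
t=5: queue=[D,G,E,H,C] q_used=1 → run D
t=6: queue=[D,G,E,H,C] q_used=2 → run D
t=7: queue=[D,G,E,H,C] q_used=3 → run D
t=8: queue=[G,E,H,C,D] q_used=0 → run G
t=9: queue=[G,E,H,C,D] q_used=1 → run G
t=10: queue=[E,H,C,D] q_used=0 → run E
t=11: queue=[E,H,C,D] q_used=1 → run E
t=12: queue=[E,H,C,D] q_used=2 → run E
t=13: queue=[E,H,C,D] q_used=3 → run E
t=14: queue=[H,C,D] q_used=0 → run H
t=15: queue=[H,C,D] q_used=1 → run H
t=16: queue=[H,C,D] q_used=2 → run H
t=17: queue=[H,C,D] q_used=3 → run H
t=18: queue=[C,D] q_used=0 → run C
t=19: queue=[C,D] q_used=1 → run C
t=20: queue=[D] q_used=0 → run D
t=21: (idle)
t=22: (idle)
t=23: (idle)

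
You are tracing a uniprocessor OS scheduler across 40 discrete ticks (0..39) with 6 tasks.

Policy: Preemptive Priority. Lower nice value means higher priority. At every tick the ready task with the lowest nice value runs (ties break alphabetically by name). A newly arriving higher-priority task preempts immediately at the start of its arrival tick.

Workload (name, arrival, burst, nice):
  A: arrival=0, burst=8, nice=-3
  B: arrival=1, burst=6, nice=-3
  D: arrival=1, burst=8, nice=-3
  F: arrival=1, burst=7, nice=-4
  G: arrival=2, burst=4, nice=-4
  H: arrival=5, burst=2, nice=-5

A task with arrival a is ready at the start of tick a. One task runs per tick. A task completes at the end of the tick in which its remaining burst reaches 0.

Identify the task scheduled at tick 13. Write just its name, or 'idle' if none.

t=0: ready={A} → run A
t=1: ready={A,B,D,F} → run F
t=2: ready={A,B,D,F,G} → run F
t=3: ready={A,B,D,F,G} → run F
t=4: ready={A,B,D,F,G} → run F
t=5: ready={A,B,D,F,G,H} → run H
t=6: ready={A,B,D,F,G,H} → run H
t=7: ready={A,B,D,F,G} → run F
t=8: ready={A,B,D,F,G} → run F
t=9: ready={A,B,D,F,G} → run F
t=10: ready={A,B,D,G} → run G
t=11: ready={A,B,D,G} → run G
t=12: ready={A,B,D,G} → run G
t=13: ready={A,B,D,G} → run G
t=14: ready={A,B,D} → run A
t=15: ready={A,B,D} → run A
t=16: ready={A,B,D} → run A
t=17: ready={A,B,D} → run A
t=18: ready={A,B,D} → run A
t=19: ready={A,B,D} → run A
t=20: ready={A,B,D} → run A
t=21: ready={B,D} → run B
t=22: ready={B,D} → run B
t=23: ready={B,D} → run B
t=24: ready={B,D} → run B
t=25: ready={B,D} → run B
t=26: ready={B,D} → run B
t=27: ready={D} → run D
t=28: ready={D} → run D
t=29: ready={D} → run D
t=30: ready={D} → run D
t=31: ready={D} → run D
t=32: ready={D} → run D
t=33: ready={D} → run D
t=34: ready={D} → run D
t=35: (idle)
t=36: (idle)
t=37: (idle)
t=38: (idle)
t=39: (idle)

running at tick 13 = G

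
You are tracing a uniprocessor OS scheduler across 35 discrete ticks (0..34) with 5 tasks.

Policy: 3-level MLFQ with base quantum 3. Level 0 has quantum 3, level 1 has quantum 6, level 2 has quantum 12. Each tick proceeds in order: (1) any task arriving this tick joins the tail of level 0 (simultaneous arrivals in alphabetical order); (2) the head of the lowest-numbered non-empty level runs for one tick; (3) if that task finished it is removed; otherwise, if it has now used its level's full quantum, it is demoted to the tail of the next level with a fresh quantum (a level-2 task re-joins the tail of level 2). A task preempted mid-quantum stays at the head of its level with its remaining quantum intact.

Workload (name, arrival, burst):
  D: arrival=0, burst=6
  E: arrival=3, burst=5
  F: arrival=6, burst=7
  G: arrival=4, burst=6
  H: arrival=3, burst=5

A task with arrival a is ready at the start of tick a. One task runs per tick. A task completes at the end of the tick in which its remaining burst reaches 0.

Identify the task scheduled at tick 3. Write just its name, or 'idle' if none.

t=0: L0/L1/L2 = D/-/- → run D
t=1: L0/L1/L2 = D/-/- → run D
t=2: L0/L1/L2 = D/-/- → run D
t=3: L0/L1/L2 = EH/D/- → run E
t=4: L0/L1/L2 = EHG/D/- → run E
t=5: L0/L1/L2 = EHG/D/- → run E
t=6: L0/L1/L2 = HGF/DE/- → run H
t=7: L0/L1/L2 = HGF/DE/- → run H
t=8: L0/L1/L2 = HGF/DE/- → run H
t=9: L0/L1/L2 = GF/DEH/- → run G
t=10: L0/L1/L2 = GF/DEH/- → run G
t=11: L0/L1/L2 = GF/DEH/- → run G
t=12: L0/L1/L2 = F/DEHG/- → run F
t=13: L0/L1/L2 = F/DEHG/- → run F
t=14: L0/L1/L2 = F/DEHG/- → run F
t=15: L0/L1/L2 = -/DEHGF/- → run D
t=16: L0/L1/L2 = -/DEHGF/- → run D
t=17: L0/L1/L2 = -/DEHGF/- → run D
t=18: L0/L1/L2 = -/EHGF/- → run E
t=19: L0/L1/L2 = -/EHGF/- → run E
t=20: L0/L1/L2 = -/HGF/- → run H
t=21: L0/L1/L2 = -/HGF/- → run H
t=22: L0/L1/L2 = -/GF/- → run G
t=23: L0/L1/L2 = -/GF/- → run G
t=24: L0/L1/L2 = -/GF/- → run G
t=25: L0/L1/L2 = -/F/- → run F
t=26: L0/L1/L2 = -/F/- → run F
t=27: L0/L1/L2 = -/F/- → run F
t=28: L0/L1/L2 = -/F/- → run F
t=29: (idle)
t=30: (idle)
t=31: (idle)
t=32: (idle)
t=33: (idle)
t=34: (idle)

running at tick 3 = E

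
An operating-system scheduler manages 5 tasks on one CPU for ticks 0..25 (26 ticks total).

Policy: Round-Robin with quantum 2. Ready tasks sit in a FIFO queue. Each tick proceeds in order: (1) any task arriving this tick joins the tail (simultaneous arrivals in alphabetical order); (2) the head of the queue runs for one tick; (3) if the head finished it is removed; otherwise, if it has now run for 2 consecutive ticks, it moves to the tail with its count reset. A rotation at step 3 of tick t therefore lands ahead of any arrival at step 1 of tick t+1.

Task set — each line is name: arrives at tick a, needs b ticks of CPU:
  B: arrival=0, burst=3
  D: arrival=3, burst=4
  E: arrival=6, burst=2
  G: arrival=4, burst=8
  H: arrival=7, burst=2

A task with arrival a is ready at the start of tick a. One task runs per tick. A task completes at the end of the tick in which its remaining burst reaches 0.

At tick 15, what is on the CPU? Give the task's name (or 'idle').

t=0: queue=[B] q_used=0 → run B
t=1: queue=[B] q_used=1 → run B
t=2: queue=[B] q_used=0 → run B
t=3: queue=[D] q_used=0 → run D
t=4: queue=[D,G] q_used=1 → run D
t=5: queue=[G,D] q_used=0 → run G
t=6: queue=[G,D,E] q_used=1 → run G
t=7: queue=[D,E,G,H] q_used=0 → run D
t=8: queue=[D,E,G,H] q_used=1 → run D
t=9: queue=[E,G,H] q_used=0 → run E
t=10: queue=[E,G,H] q_used=1 → run E
t=11: queue=[G,H] q_used=0 → run G
t=12: queue=[G,H] q_used=1 → run G
t=13: queue=[H,G] q_used=0 → run H
t=14: queue=[H,G] q_used=1 → run H
t=15: queue=[G] q_used=0 → run G
t=16: queue=[G] q_used=1 → run G
t=17: queue=[G] q_used=0 → run G
t=18: queue=[G] q_used=1 → run G
t=19: (idle)
t=20: (idle)
t=21: (idle)
t=22: (idle)
t=23: (idle)
t=24: (idle)
t=25: (idle)

running at tick 15 = G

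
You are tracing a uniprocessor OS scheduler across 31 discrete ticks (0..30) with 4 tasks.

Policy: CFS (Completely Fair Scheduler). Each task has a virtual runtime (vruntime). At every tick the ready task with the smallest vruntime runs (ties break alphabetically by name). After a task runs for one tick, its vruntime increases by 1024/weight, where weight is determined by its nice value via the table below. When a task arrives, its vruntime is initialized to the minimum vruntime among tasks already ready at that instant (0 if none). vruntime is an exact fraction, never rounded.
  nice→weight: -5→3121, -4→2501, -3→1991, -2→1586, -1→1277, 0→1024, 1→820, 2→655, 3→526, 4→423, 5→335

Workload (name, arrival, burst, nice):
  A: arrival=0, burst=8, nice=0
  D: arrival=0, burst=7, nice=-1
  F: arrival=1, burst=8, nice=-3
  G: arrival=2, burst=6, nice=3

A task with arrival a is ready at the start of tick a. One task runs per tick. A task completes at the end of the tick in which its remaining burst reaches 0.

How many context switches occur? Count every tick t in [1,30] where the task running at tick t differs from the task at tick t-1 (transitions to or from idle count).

context switches = 25

t=0: vr[A=0 D=0] → run A
t=1: vr[A=1 D=0 F=0] → run D
t=2: vr[A=1 D=1024/1277 F=0 G=0] → run F
t=3: vr[A=1 D=1024/1277 F=1024/1991 G=0] → run G
t=4: vr[A=1 D=1024/1277 F=1024/1991 G=512/263] → run F
t=5: vr[A=1 D=1024/1277 F=2048/1991 G=512/263] → run D
t=6: vr[A=1 D=2048/1277 F=2048/1991 G=512/263] → run A
t=7: vr[A=2 D=2048/1277 F=2048/1991 G=512/263] → run F
t=8: vr[A=2 D=2048/1277 F=3072/1991 G=512/263] → run F
t=9: vr[A=2 D=2048/1277 F=4096/1991 G=512/263] → run D
t=10: vr[A=2 D=3072/1277 F=4096/1991 G=512/263] → run G
t=11: vr[A=2 D=3072/1277 F=4096/1991 G=1024/263] → run A
t=12: vr[A=3 D=3072/1277 F=4096/1991 G=1024/263] → run F
t=13: vr[A=3 D=3072/1277 F=5120/1991 G=1024/263] → run D
t=14: vr[A=3 D=4096/1277 F=5120/1991 G=1024/263] → run F
t=15: vr[A=3 D=4096/1277 F=6144/1991 G=1024/263] → run A
t=16: vr[A=4 D=4096/1277 F=6144/1991 G=1024/263] → run F
t=17: vr[A=4 D=4096/1277 F=7168/1991 G=1024/263] → run D
t=18: vr[A=4 D=5120/1277 F=7168/1991 G=1024/263] → run F
t=19: vr[A=4 D=5120/1277 G=1024/263] → run G
t=20: vr[A=4 D=5120/1277 G=1536/263] → run A
t=21: vr[A=5 D=5120/1277 G=1536/263] → run D
t=22: vr[A=5 D=6144/1277 G=1536/263] → run D
t=23: vr[A=5 G=1536/263] → run A
t=24: vr[A=6 G=1536/263] → run G
t=25: vr[A=6 G=2048/263] → run A
t=26: vr[A=7 G=2048/263] → run A
t=27: vr[G=2048/263] → run G
t=28: vr[G=2560/263] → run G
t=29: (idle)
t=30: (idle)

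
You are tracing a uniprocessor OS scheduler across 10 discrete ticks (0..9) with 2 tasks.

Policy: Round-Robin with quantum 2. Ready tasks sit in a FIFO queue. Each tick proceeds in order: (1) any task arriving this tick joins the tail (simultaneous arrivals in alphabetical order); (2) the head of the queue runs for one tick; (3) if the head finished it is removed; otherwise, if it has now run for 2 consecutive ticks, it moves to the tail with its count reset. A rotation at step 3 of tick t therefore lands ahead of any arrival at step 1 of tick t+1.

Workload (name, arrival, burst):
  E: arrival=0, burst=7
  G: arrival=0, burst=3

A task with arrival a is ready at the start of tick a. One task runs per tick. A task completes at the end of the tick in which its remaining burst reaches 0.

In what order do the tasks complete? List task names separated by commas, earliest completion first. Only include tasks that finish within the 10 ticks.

completion order = G, E

t=0: queue=[E,G] q_used=0 → run E
t=1: queue=[E,G] q_used=1 → run E
t=2: queue=[G,E] q_used=0 → run G
t=3: queue=[G,E] q_used=1 → run G
t=4: queue=[E,G] q_used=0 → run E
t=5: queue=[E,G] q_used=1 → run E
t=6: queue=[G,E] q_used=0 → run G
t=7: queue=[E] q_used=0 → run E
t=8: queue=[E] q_used=1 → run E
t=9: queue=[E] q_used=0 → run E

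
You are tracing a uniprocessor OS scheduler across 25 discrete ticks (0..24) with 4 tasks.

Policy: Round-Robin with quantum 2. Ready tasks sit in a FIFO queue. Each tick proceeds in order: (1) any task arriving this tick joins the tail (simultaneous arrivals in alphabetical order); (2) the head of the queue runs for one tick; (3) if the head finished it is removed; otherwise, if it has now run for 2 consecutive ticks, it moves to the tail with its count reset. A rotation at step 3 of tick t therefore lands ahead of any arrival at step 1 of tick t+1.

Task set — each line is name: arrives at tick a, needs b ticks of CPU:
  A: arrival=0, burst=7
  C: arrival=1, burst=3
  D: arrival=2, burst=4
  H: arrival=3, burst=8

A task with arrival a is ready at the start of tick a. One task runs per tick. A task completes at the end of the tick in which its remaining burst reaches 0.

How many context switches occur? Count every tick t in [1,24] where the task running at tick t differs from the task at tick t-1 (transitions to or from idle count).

t=0: queue=[A] q_used=0 → run A
t=1: queue=[A,C] q_used=1 → run A
t=2: queue=[C,A,D] q_used=0 → run C
t=3: queue=[C,A,D,H] q_used=1 → run C
t=4: queue=[A,D,H,C] q_used=0 → run A
t=5: queue=[A,D,H,C] q_used=1 → run A
t=6: queue=[D,H,C,A] q_used=0 → run D
t=7: queue=[D,H,C,A] q_used=1 → run D
t=8: queue=[H,C,A,D] q_used=0 → run H
t=9: queue=[H,C,A,D] q_used=1 → run H
t=10: queue=[C,A,D,H] q_used=0 → run C
t=11: queue=[A,D,H] q_used=0 → run A
t=12: queue=[A,D,H] q_used=1 → run A
t=13: queue=[D,H,A] q_used=0 → run D
t=14: queue=[D,H,A] q_used=1 → run D
t=15: queue=[H,A] q_used=0 → run H
t=16: queue=[H,A] q_used=1 → run H
t=17: queue=[A,H] q_used=0 → run A
t=18: queue=[H] q_used=0 → run H
t=19: queue=[H] q_used=1 → run H
t=20: queue=[H] q_used=0 → run H
t=21: queue=[H] q_used=1 → run H
t=22: (idle)
t=23: (idle)
t=24: (idle)

context switches = 11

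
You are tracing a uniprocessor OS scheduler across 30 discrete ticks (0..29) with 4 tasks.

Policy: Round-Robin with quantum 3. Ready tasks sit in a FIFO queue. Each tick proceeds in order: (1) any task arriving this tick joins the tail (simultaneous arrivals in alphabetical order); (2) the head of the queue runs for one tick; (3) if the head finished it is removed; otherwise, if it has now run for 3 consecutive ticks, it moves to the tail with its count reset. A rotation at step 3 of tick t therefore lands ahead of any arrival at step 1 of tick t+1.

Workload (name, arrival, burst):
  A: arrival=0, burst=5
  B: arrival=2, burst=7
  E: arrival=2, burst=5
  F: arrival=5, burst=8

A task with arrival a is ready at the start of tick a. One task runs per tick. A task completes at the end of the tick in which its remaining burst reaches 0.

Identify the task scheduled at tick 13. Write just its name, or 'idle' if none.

t=0: queue=[A] q_used=0 → run A
t=1: queue=[A] q_used=1 → run A
t=2: queue=[A,B,E] q_used=2 → run A
t=3: queue=[B,E,A] q_used=0 → run B
t=4: queue=[B,E,A] q_used=1 → run B
t=5: queue=[B,E,A,F] q_used=2 → run B
t=6: queue=[E,A,F,B] q_used=0 → run E
t=7: queue=[E,A,F,B] q_used=1 → run E
t=8: queue=[E,A,F,B] q_used=2 → run E
t=9: queue=[A,F,B,E] q_used=0 → run A
t=10: queue=[A,F,B,E] q_used=1 → run A
t=11: queue=[F,B,E] q_used=0 → run F
t=12: queue=[F,B,E] q_used=1 → run F
t=13: queue=[F,B,E] q_used=2 → run F
t=14: queue=[B,E,F] q_used=0 → run B
t=15: queue=[B,E,F] q_used=1 → run B
t=16: queue=[B,E,F] q_used=2 → run B
t=17: queue=[E,F,B] q_used=0 → run E
t=18: queue=[E,F,B] q_used=1 → run E
t=19: queue=[F,B] q_used=0 → run F
t=20: queue=[F,B] q_used=1 → run F
t=21: queue=[F,B] q_used=2 → run F
t=22: queue=[B,F] q_used=0 → run B
t=23: queue=[F] q_used=0 → run F
t=24: queue=[F] q_used=1 → run F
t=25: (idle)
t=26: (idle)
t=27: (idle)
t=28: (idle)
t=29: (idle)

running at tick 13 = F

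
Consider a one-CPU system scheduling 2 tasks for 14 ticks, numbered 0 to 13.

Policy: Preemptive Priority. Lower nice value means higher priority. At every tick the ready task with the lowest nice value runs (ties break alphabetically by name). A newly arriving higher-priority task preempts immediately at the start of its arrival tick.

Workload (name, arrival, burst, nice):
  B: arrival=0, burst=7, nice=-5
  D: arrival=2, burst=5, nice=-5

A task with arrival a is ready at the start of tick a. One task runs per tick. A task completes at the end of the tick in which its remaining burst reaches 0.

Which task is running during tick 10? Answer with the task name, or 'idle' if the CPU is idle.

running at tick 10 = D

t=0: ready={B} → run B
t=1: ready={B} → run B
t=2: ready={B,D} → run B
t=3: ready={B,D} → run B
t=4: ready={B,D} → run B
t=5: ready={B,D} → run B
t=6: ready={B,D} → run B
t=7: ready={D} → run D
t=8: ready={D} → run D
t=9: ready={D} → run D
t=10: ready={D} → run D
t=11: ready={D} → run D
t=12: (idle)
t=13: (idle)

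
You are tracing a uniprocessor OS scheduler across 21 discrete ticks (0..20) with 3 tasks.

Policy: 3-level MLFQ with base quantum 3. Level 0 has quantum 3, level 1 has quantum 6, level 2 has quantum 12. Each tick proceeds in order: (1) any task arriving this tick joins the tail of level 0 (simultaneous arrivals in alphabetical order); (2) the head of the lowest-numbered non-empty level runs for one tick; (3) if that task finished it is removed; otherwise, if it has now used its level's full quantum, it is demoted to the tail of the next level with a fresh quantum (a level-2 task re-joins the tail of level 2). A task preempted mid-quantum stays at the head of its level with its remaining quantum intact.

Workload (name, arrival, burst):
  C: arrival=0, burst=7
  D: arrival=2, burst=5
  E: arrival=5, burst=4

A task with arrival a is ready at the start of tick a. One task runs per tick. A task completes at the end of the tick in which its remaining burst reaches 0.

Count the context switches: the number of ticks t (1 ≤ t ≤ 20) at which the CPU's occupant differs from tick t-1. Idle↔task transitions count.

t=0: L0/L1/L2 = C/-/- → run C
t=1: L0/L1/L2 = C/-/- → run C
t=2: L0/L1/L2 = CD/-/- → run C
t=3: L0/L1/L2 = D/C/- → run D
t=4: L0/L1/L2 = D/C/- → run D
t=5: L0/L1/L2 = DE/C/- → run D
t=6: L0/L1/L2 = E/CD/- → run E
t=7: L0/L1/L2 = E/CD/- → run E
t=8: L0/L1/L2 = E/CD/- → run E
t=9: L0/L1/L2 = -/CDE/- → run C
t=10: L0/L1/L2 = -/CDE/- → run C
t=11: L0/L1/L2 = -/CDE/- → run C
t=12: L0/L1/L2 = -/CDE/- → run C
t=13: L0/L1/L2 = -/DE/- → run D
t=14: L0/L1/L2 = -/DE/- → run D
t=15: L0/L1/L2 = -/E/- → run E
t=16: (idle)
t=17: (idle)
t=18: (idle)
t=19: (idle)
t=20: (idle)

context switches = 6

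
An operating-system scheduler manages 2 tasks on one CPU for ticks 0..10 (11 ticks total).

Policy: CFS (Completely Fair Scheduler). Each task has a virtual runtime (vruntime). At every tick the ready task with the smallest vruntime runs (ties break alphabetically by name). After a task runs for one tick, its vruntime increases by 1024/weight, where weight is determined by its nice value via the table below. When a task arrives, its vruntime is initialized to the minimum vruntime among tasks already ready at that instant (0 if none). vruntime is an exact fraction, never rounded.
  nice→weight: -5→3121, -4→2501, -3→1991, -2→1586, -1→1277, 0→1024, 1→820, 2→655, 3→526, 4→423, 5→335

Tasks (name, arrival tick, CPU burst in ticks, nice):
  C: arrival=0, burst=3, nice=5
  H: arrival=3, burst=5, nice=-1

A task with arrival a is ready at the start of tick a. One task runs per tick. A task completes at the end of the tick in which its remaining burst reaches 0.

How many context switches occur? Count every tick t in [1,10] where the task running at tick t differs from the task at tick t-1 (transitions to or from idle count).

t=0: vr[C=0] → run C
t=1: vr[C=1024/335] → run C
t=2: vr[C=2048/335] → run C
t=3: vr[H=0] → run H
t=4: vr[H=1024/1277] → run H
t=5: vr[H=2048/1277] → run H
t=6: vr[H=3072/1277] → run H
t=7: vr[H=4096/1277] → run H
t=8: (idle)
t=9: (idle)
t=10: (idle)

context switches = 2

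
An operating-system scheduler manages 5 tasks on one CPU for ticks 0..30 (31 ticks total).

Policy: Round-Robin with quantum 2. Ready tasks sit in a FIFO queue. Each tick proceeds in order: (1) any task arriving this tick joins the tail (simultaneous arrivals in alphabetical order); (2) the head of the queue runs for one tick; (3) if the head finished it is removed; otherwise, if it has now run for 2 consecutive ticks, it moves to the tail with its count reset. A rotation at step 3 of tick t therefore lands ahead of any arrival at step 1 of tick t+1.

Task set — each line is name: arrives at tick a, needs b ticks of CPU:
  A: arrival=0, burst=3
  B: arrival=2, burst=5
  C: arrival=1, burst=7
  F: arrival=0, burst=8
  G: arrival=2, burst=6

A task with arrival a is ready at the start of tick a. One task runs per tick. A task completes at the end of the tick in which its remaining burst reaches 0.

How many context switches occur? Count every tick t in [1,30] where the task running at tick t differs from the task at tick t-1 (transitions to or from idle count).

context switches = 16

t=0: queue=[A,F] q_used=0 → run A
t=1: queue=[A,F,C] q_used=1 → run A
t=2: queue=[F,C,A,B,G] q_used=0 → run F
t=3: queue=[F,C,A,B,G] q_used=1 → run F
t=4: queue=[C,A,B,G,F] q_used=0 → run C
t=5: queue=[C,A,B,G,F] q_used=1 → run C
t=6: queue=[A,B,G,F,C] q_used=0 → run A
t=7: queue=[B,G,F,C] q_used=0 → run B
t=8: queue=[B,G,F,C] q_used=1 → run B
t=9: queue=[G,F,C,B] q_used=0 → run G
t=10: queue=[G,F,C,B] q_used=1 → run G
t=11: queue=[F,C,B,G] q_used=0 → run F
t=12: queue=[F,C,B,G] q_used=1 → run F
t=13: queue=[C,B,G,F] q_used=0 → run C
t=14: queue=[C,B,G,F] q_used=1 → run C
t=15: queue=[B,G,F,C] q_used=0 → run B
t=16: queue=[B,G,F,C] q_used=1 → run B
t=17: queue=[G,F,C,B] q_used=0 → run G
t=18: queue=[G,F,C,B] q_used=1 → run G
t=19: queue=[F,C,B,G] q_used=0 → run F
t=20: queue=[F,C,B,G] q_used=1 → run F
t=21: queue=[C,B,G,F] q_used=0 → run C
t=22: queue=[C,B,G,F] q_used=1 → run C
t=23: queue=[B,G,F,C] q_used=0 → run B
t=24: queue=[G,F,C] q_used=0 → run G
t=25: queue=[G,F,C] q_used=1 → run G
t=26: queue=[F,C] q_used=0 → run F
t=27: queue=[F,C] q_used=1 → run F
t=28: queue=[C] q_used=0 → run C
t=29: (idle)
t=30: (idle)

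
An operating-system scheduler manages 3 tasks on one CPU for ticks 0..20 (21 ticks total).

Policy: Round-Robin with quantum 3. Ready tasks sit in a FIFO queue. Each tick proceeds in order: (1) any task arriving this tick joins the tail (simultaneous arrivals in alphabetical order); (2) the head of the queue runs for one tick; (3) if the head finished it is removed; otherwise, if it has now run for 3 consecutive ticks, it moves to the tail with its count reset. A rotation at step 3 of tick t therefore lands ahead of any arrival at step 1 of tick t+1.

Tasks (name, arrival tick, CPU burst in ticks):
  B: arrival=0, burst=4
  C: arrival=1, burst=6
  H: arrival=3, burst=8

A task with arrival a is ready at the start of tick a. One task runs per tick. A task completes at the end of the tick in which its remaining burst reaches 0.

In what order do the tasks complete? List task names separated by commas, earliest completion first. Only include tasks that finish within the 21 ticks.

completion order = B, C, H

t=0: queue=[B] q_used=0 → run B
t=1: queue=[B,C] q_used=1 → run B
t=2: queue=[B,C] q_used=2 → run B
t=3: queue=[C,B,H] q_used=0 → run C
t=4: queue=[C,B,H] q_used=1 → run C
t=5: queue=[C,B,H] q_used=2 → run C
t=6: queue=[B,H,C] q_used=0 → run B
t=7: queue=[H,C] q_used=0 → run H
t=8: queue=[H,C] q_used=1 → run H
t=9: queue=[H,C] q_used=2 → run H
t=10: queue=[C,H] q_used=0 → run C
t=11: queue=[C,H] q_used=1 → run C
t=12: queue=[C,H] q_used=2 → run C
t=13: queue=[H] q_used=0 → run H
t=14: queue=[H] q_used=1 → run H
t=15: queue=[H] q_used=2 → run H
t=16: queue=[H] q_used=0 → run H
t=17: queue=[H] q_used=1 → run H
t=18: (idle)
t=19: (idle)
t=20: (idle)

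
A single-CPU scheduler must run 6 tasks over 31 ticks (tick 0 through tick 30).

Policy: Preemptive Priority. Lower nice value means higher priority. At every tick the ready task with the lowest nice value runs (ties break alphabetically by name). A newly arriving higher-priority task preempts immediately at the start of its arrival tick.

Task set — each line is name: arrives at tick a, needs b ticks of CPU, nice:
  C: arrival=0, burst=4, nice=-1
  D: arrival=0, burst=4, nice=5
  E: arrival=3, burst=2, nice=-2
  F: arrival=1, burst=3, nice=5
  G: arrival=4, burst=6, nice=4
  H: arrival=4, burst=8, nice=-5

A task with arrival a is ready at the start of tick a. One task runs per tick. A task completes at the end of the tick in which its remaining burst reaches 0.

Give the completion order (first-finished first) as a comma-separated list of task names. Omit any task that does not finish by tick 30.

t=0: ready={C,D} → run C
t=1: ready={C,D,F} → run C
t=2: ready={C,D,F} → run C
t=3: ready={C,D,E,F} → run E
t=4: ready={C,D,E,F,G,H} → run H
t=5: ready={C,D,E,F,G,H} → run H
t=6: ready={C,D,E,F,G,H} → run H
t=7: ready={C,D,E,F,G,H} → run H
t=8: ready={C,D,E,F,G,H} → run H
t=9: ready={C,D,E,F,G,H} → run H
t=10: ready={C,D,E,F,G,H} → run H
t=11: ready={C,D,E,F,G,H} → run H
t=12: ready={C,D,E,F,G} → run E
t=13: ready={C,D,F,G} → run C
t=14: ready={D,F,G} → run G
t=15: ready={D,F,G} → run G
t=16: ready={D,F,G} → run G
t=17: ready={D,F,G} → run G
t=18: ready={D,F,G} → run G
t=19: ready={D,F,G} → run G
t=20: ready={D,F} → run D
t=21: ready={D,F} → run D
t=22: ready={D,F} → run D
t=23: ready={D,F} → run D
t=24: ready={F} → run F
t=25: ready={F} → run F
t=26: ready={F} → run F
t=27: (idle)
t=28: (idle)
t=29: (idle)
t=30: (idle)

completion order = H, E, C, G, D, F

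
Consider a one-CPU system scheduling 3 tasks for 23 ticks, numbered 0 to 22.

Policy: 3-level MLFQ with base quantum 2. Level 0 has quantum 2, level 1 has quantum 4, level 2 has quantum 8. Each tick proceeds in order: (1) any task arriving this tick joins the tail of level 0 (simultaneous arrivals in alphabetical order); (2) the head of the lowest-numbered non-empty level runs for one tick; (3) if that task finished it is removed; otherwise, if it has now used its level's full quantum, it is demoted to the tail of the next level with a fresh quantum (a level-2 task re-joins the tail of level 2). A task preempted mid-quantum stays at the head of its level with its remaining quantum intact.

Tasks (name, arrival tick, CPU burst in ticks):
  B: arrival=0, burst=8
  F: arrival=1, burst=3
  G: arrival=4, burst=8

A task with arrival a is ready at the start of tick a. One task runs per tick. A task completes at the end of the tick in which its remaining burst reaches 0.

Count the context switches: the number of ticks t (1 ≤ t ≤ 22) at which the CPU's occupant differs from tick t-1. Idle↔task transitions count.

context switches = 8

t=0: L0/L1/L2 = B/-/- → run B
t=1: L0/L1/L2 = BF/-/- → run B
t=2: L0/L1/L2 = F/B/- → run F
t=3: L0/L1/L2 = F/B/- → run F
t=4: L0/L1/L2 = G/BF/- → run G
t=5: L0/L1/L2 = G/BF/- → run G
t=6: L0/L1/L2 = -/BFG/- → run B
t=7: L0/L1/L2 = -/BFG/- → run B
t=8: L0/L1/L2 = -/BFG/- → run B
t=9: L0/L1/L2 = -/BFG/- → run B
t=10: L0/L1/L2 = -/FG/B → run F
t=11: L0/L1/L2 = -/G/B → run G
t=12: L0/L1/L2 = -/G/B → run G
t=13: L0/L1/L2 = -/G/B → run G
t=14: L0/L1/L2 = -/G/B → run G
t=15: L0/L1/L2 = -/-/BG → run B
t=16: L0/L1/L2 = -/-/BG → run B
t=17: L0/L1/L2 = -/-/G → run G
t=18: L0/L1/L2 = -/-/G → run G
t=19: (idle)
t=20: (idle)
t=21: (idle)
t=22: (idle)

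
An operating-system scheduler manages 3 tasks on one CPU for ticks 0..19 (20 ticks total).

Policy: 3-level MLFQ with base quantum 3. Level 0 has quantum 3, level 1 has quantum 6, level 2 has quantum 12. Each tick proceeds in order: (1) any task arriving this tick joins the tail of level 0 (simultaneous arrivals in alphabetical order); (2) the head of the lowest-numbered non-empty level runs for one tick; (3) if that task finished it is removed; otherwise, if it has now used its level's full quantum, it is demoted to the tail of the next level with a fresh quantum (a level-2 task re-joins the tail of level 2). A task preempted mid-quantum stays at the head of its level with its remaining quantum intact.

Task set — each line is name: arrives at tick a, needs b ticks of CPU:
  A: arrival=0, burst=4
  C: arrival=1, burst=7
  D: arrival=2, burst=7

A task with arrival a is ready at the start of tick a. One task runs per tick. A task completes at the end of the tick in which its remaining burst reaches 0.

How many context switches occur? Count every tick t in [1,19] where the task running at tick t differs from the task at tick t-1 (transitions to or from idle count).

context switches = 6

t=0: L0/L1/L2 = A/-/- → run A
t=1: L0/L1/L2 = AC/-/- → run A
t=2: L0/L1/L2 = ACD/-/- → run A
t=3: L0/L1/L2 = CD/A/- → run C
t=4: L0/L1/L2 = CD/A/- → run C
t=5: L0/L1/L2 = CD/A/- → run C
t=6: L0/L1/L2 = D/AC/- → run D
t=7: L0/L1/L2 = D/AC/- → run D
t=8: L0/L1/L2 = D/AC/- → run D
t=9: L0/L1/L2 = -/ACD/- → run A
t=10: L0/L1/L2 = -/CD/- → run C
t=11: L0/L1/L2 = -/CD/- → run C
t=12: L0/L1/L2 = -/CD/- → run C
t=13: L0/L1/L2 = -/CD/- → run C
t=14: L0/L1/L2 = -/D/- → run D
t=15: L0/L1/L2 = -/D/- → run D
t=16: L0/L1/L2 = -/D/- → run D
t=17: L0/L1/L2 = -/D/- → run D
t=18: (idle)
t=19: (idle)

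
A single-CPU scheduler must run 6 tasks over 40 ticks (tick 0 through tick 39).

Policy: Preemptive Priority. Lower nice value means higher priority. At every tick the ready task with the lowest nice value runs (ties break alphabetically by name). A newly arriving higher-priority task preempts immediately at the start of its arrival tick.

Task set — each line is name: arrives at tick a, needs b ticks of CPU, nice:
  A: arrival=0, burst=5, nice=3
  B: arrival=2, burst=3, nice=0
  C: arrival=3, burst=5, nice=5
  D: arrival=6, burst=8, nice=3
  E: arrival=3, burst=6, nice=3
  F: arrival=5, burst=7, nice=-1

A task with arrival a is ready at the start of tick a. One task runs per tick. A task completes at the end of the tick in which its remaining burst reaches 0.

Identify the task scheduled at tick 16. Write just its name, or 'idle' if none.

running at tick 16 = D

t=0: ready={A} → run A
t=1: ready={A} → run A
t=2: ready={A,B} → run B
t=3: ready={A,B,C,E} → run B
t=4: ready={A,B,C,E} → run B
t=5: ready={A,C,E,F} → run F
t=6: ready={A,C,D,E,F} → run F
t=7: ready={A,C,D,E,F} → run F
t=8: ready={A,C,D,E,F} → run F
t=9: ready={A,C,D,E,F} → run F
t=10: ready={A,C,D,E,F} → run F
t=11: ready={A,C,D,E,F} → run F
t=12: ready={A,C,D,E} → run A
t=13: ready={A,C,D,E} → run A
t=14: ready={A,C,D,E} → run A
t=15: ready={C,D,E} → run D
t=16: ready={C,D,E} → run D
t=17: ready={C,D,E} → run D
t=18: ready={C,D,E} → run D
t=19: ready={C,D,E} → run D
t=20: ready={C,D,E} → run D
t=21: ready={C,D,E} → run D
t=22: ready={C,D,E} → run D
t=23: ready={C,E} → run E
t=24: ready={C,E} → run E
t=25: ready={C,E} → run E
t=26: ready={C,E} → run E
t=27: ready={C,E} → run E
t=28: ready={C,E} → run E
t=29: ready={C} → run C
t=30: ready={C} → run C
t=31: ready={C} → run C
t=32: ready={C} → run C
t=33: ready={C} → run C
t=34: (idle)
t=35: (idle)
t=36: (idle)
t=37: (idle)
t=38: (idle)
t=39: (idle)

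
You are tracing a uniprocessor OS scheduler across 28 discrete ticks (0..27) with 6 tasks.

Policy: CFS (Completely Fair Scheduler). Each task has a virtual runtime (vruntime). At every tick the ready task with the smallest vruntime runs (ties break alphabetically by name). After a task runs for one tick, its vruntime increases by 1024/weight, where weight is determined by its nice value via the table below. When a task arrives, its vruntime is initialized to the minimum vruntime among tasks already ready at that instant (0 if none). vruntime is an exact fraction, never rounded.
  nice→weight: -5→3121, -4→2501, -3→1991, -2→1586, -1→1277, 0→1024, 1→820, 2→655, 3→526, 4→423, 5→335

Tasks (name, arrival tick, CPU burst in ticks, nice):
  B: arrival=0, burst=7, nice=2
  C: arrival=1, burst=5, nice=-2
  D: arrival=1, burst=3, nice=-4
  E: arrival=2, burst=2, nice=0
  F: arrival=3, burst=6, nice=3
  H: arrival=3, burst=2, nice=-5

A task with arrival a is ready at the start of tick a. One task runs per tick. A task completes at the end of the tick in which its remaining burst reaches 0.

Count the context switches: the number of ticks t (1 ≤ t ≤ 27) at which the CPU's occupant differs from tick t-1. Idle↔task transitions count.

context switches = 23

t=0: vr[B=0] → run B
t=1: vr[B=1024/655 C=1024/655 D=1024/655] → run B
t=2: vr[B=2048/655 C=1024/655 D=1024/655 E=1024/655] → run C
t=3: vr[B=2048/655 C=1147392/519415 D=1024/655 E=1024/655 F=1024/655 H=1024/655] → run D
t=4: vr[B=2048/655 C=1147392/519415 D=3231744/1638155 E=1024/655 F=1024/655 H=1024/655] → run E
t=5: vr[B=2048/655 C=1147392/519415 D=3231744/1638155 E=1679/655 F=1024/655 H=1024/655] → run F
t=6: vr[B=2048/655 C=1147392/519415 D=3231744/1638155 E=1679/655 F=604672/172265 H=1024/655] → run H
t=7: vr[B=2048/655 C=1147392/519415 D=3231744/1638155 E=1679/655 F=604672/172265 H=3866624/2044255] → run H
t=8: vr[B=2048/655 C=1147392/519415 D=3231744/1638155 E=1679/655 F=604672/172265] → run D
t=9: vr[B=2048/655 C=1147392/519415 D=3902464/1638155 E=1679/655 F=604672/172265] → run C
t=10: vr[B=2048/655 C=1482752/519415 D=3902464/1638155 E=1679/655 F=604672/172265] → run D
t=11: vr[B=2048/655 C=1482752/519415 E=1679/655 F=604672/172265] → run E
t=12: vr[B=2048/655 C=1482752/519415 F=604672/172265] → run C
t=13: vr[B=2048/655 C=1818112/519415 F=604672/172265] → run B
t=14: vr[B=3072/655 C=1818112/519415 F=604672/172265] → run C
t=15: vr[B=3072/655 C=2153472/519415 F=604672/172265] → run F
t=16: vr[B=3072/655 C=2153472/519415 F=940032/172265] → run C
t=17: vr[B=3072/655 F=940032/172265] → run B
t=18: vr[B=4096/655 F=940032/172265] → run F
t=19: vr[B=4096/655 F=1275392/172265] → run B
t=20: vr[B=1024/131 F=1275392/172265] → run F
t=21: vr[B=1024/131 F=1610752/172265] → run B
t=22: vr[B=6144/655 F=1610752/172265] → run F
t=23: vr[B=6144/655 F=1946112/172265] → run B
t=24: vr[F=1946112/172265] → run F
t=25: (idle)
t=26: (idle)
t=27: (idle)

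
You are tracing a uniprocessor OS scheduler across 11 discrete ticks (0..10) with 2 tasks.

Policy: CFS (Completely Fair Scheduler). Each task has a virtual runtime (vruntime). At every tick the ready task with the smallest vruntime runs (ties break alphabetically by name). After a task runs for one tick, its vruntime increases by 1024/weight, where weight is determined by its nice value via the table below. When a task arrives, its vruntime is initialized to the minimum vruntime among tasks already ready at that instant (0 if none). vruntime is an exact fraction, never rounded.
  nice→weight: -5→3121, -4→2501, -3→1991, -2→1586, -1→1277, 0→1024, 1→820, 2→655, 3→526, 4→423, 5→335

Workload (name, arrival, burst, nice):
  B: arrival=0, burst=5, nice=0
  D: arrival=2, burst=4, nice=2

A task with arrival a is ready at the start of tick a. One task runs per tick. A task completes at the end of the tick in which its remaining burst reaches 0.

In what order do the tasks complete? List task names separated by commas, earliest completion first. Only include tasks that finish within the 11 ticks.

completion order = B, D

t=0: vr[B=0] → run B
t=1: vr[B=1] → run B
t=2: vr[B=2 D=2] → run B
t=3: vr[B=3 D=2] → run D
t=4: vr[B=3 D=2334/655] → run B
t=5: vr[B=4 D=2334/655] → run D
t=6: vr[B=4 D=3358/655] → run B
t=7: vr[D=3358/655] → run D
t=8: vr[D=4382/655] → run D
t=9: (idle)
t=10: (idle)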